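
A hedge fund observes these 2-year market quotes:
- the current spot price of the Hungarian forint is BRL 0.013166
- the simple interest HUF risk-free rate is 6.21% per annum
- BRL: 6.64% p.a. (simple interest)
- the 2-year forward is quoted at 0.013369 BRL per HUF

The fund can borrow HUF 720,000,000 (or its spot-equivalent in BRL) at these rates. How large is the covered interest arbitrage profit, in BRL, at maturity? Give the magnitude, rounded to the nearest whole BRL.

T = 2 years.
Invest the HUF and cover forward: 720,000,000 × 1.124200 × 0.013369 = BRL 10,821,189.46.
Convert at spot and invest in BRL: 720,000,000 × 0.013166 × 1.132800 = BRL 10,738,400.26.
The quoted forward overvalues HUF, so borrow BRL, buy HUF at spot, deposit the HUF at 6.21%, and sell the proceeds forward at 0.013369.
Arbitrage profit = |10,821,189.46 − 10,738,400.26| = BRL 82,789.

BRL 82,789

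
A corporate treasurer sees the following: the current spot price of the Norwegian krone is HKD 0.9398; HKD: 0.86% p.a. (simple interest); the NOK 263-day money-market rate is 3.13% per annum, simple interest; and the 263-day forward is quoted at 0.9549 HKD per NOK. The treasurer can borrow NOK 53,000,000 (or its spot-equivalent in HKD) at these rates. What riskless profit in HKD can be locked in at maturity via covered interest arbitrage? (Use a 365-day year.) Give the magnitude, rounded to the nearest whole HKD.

HKD 1,633,054

T = 263/365 years.
Keep in NOK, deliver into the forward: 53,000,000·1.0225531507·0.9549 = HKD 51,751,108.19.
Swap to HKD now, deposit: 53,000,000·0.9398·1.0061967123 = HKD 50,118,054.52.
The quoted forward overvalues NOK, so borrow HKD, buy NOK at spot, deposit the NOK at 3.13%, and sell the proceeds forward at 0.9549.
The gap between the two covered legs is HKD 1,633,054.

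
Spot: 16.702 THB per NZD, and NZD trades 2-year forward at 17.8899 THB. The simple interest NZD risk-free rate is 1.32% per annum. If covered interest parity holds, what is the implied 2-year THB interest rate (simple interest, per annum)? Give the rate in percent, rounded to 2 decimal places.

4.97%

T = 2 years.
CIP gives F = S · g_THB/g_NZD, so g_THB/g_NZD = 17.8899/16.702 = 1.0711232.
NZD growth factor: 1 + 0.0132×2 = 1.026400.
So the THB growth factor = 1.0994009.
(1.0994009 − 1)/T = 0.049700, i.e. 4.97%.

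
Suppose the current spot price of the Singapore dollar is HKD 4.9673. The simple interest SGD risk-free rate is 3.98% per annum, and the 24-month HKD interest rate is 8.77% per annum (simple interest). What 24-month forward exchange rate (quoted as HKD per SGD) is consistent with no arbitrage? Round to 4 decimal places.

5.4081

T = 2 years.
Growth of 1 HKD over T: 1 + 0.0877×2 = 1.175400.
SGD growth factor: 1 + 0.0398×2 = 1.079600.
So F = 4.9673 × 1.175400 / 1.079600 = 5.408081 (HKD/SGD).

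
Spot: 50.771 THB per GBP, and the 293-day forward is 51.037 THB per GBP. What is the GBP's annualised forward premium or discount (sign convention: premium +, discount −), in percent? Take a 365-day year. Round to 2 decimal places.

T = 293/365 years.
Period premium: (51.037 − 50.771)/50.771 = 0.0052392.
Per annum: 0.0052392 / (293/365) = 0.006527 = 0.65%.

+0.65%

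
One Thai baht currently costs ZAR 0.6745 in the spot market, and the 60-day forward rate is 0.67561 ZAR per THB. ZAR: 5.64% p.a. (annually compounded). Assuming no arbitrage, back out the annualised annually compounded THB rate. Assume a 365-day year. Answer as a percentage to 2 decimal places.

T = 60/365 years.
F/S = 0.67561/0.6745 = 1.0016457 = (growth of ZAR) / (growth of THB).
The ZAR side grows by (1 + 0.0564)^(60/365) = 1.009060.
That pins the THB growth at 1.0074021.
Annualise: 1.0074021^(365/60) − 1 = 0.045885 = 4.59%.

4.59%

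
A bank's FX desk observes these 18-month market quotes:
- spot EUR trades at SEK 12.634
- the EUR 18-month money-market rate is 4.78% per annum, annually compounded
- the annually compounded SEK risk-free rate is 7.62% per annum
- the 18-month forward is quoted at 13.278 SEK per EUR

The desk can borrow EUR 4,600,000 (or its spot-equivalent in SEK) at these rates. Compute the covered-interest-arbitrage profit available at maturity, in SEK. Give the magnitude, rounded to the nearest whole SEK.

SEK 625,988

T = 18/12 years.
Invest the EUR and cover forward: 4,600,000 × 1.0725501086 × 13.278 = SEK 65,510,073.57.
Convert at spot and invest in SEK: 4,600,000 × 12.634 × 1.1164505232 = SEK 64,884,085.19.
The quoted forward overvalues EUR, so borrow SEK, buy EUR at spot, deposit the EUR at 4.78%, and sell the proceeds forward at 13.278.
The gap between the two covered legs is SEK 625,988.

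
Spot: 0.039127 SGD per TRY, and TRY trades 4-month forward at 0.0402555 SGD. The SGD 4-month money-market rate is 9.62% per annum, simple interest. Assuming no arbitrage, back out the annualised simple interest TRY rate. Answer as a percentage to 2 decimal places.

T = 4/12 years.
CIP gives F = S · g_SGD/g_TRY, so g_SGD/g_TRY = 0.0402555/0.039127 = 1.0288420.
SGD growth factor: 1 + 0.0962×4/12 = 1.0320667.
That pins the TRY growth at 1.0031343.
r = (1.0031343 − 1)/(4/12) = 0.009403 → 0.94%.

0.94%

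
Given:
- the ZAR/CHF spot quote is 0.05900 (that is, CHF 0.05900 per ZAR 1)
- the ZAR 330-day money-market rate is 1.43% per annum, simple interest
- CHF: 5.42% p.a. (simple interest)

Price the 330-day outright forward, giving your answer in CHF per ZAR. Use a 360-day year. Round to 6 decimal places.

0.061130

T = 330/360 years.
CHF accumulates by 1 + 0.0542×330/360 = 1.0496833.
ZAR growth factor: 1 + 0.0143×330/360 = 1.0131083.
So F = 0.059 × 1.0496833 / 1.0131083 = 0.06113000 (CHF/ZAR).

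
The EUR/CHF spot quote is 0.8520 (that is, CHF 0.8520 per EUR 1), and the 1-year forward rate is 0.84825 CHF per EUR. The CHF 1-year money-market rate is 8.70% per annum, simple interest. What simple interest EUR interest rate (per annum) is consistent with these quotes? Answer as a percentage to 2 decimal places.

9.18%

T = 1 year.
By CIP, F/S equals the CHF-to-EUR growth ratio: 0.84825/0.852 = 0.9955986.
CHF growth factor: 1 + 0.0870×1 = 1.087000.
So the EUR growth factor = 1.0918055.
(1.0918055 − 1)/T = 0.091805, i.e. 9.18%.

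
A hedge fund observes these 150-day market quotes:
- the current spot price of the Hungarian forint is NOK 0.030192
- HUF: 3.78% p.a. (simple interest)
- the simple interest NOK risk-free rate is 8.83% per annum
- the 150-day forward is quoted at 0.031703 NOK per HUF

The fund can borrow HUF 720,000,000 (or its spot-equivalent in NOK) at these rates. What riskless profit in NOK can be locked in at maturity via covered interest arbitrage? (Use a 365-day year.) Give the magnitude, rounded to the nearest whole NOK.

T = 150/365 years.
Invest the HUF and cover forward: 720,000,000 × 1.0155342466 × 0.031703 = NOK 23,180,747.20.
Convert at spot and invest in NOK: 720,000,000 × 0.030192 × 1.0362876712 = NOK 22,527,070.11.
The quoted forward overvalues HUF, so borrow NOK, buy HUF at spot, deposit the HUF at 3.78%, and sell the proceeds forward at 0.031703.
The gap between the two covered legs is NOK 653,677.

NOK 653,677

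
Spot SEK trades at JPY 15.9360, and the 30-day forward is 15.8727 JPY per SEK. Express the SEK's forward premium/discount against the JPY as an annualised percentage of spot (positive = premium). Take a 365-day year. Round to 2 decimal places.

T = 30/365 years.
SEK trades forward at -0.39721% vs spot over the period.
×(1/T) gives -4.83% p.a.

-4.83%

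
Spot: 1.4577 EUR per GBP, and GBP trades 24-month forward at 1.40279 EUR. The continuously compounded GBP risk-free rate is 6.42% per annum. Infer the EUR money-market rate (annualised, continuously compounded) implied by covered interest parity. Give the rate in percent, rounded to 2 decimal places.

4.50%

T = 2 years.
CIP gives F = S · g_EUR/g_GBP, so g_EUR/g_GBP = 1.40279/1.4577 = 0.9623311.
GBP growth factor: e^(0.0642×2) = 1.1370077.
So the EUR growth factor = 1.0941779.
Take logs: ln 1.0941779 / 2 = 0.045002, so 4.50%.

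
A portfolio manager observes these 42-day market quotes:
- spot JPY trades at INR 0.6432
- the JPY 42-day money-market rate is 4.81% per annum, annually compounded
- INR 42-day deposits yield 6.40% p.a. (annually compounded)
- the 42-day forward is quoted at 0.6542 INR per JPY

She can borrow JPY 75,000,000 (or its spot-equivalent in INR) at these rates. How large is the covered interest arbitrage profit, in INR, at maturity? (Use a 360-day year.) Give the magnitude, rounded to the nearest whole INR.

T = 42/360 years.
Route A — deposit JPY, sell forward: 75,000,000 × 1.005495931 × 0.6542 = INR 49,334,657.85.
Route B — convert at spot, deposit INR: 75,000,000 × 0.6432 × 1.007263716 = INR 48,590,401.66.
The quoted forward overvalues JPY, so borrow INR, buy JPY at spot, deposit the JPY at 4.81%, and sell the proceeds forward at 0.6542.
Profit = 49,334,657.85 − 48,590,401.66 = INR 744,256.

INR 744,256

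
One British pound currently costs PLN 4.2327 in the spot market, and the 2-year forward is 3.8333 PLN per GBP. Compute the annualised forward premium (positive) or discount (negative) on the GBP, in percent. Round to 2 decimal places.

-4.72%

T = 2 years.
Period premium: (3.8333 − 4.2327)/4.2327 = -0.0943606.
Per annum: -0.0943606 / 2 = -0.047180 = -4.72%.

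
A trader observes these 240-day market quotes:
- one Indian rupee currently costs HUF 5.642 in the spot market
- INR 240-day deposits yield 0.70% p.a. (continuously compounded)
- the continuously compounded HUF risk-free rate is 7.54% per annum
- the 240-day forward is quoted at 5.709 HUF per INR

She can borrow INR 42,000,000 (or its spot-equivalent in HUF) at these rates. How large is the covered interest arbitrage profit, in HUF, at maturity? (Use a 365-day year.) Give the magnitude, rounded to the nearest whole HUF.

T = 240/365 years.
Route A — deposit INR, sell forward: 42,000,000 × 1.0046133486 × 5.709 = HUF 240,884,179.50.
Route B — convert at spot, deposit HUF: 42,000,000 × 5.642 × 1.05082763994 = HUF 249,008,320.87.
The quoted forward undervalues INR, so borrow INR, convert to HUF at spot, deposit the HUF at 7.54%, and buy INR forward at 5.709 to cover the loan.
The gap between the two covered legs is HUF 8,124,141.

HUF 8,124,141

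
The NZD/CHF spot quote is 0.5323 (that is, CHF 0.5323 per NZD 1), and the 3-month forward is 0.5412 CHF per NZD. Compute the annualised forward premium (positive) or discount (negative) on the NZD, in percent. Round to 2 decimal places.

T = 3/12 years.
Period premium: (0.5412 − 0.5323)/0.5323 = 0.0167199.
×(1/T) gives 6.69% p.a.

+6.69%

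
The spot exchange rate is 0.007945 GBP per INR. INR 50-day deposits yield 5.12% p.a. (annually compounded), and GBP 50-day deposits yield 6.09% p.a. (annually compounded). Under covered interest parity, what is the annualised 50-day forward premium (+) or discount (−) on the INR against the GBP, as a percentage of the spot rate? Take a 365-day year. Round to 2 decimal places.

+0.92%

T = 50/365 years.
CIP forward (GBP per INR) = 0.007945 × 1.0081312/1.0068635 = 0.007955003.
(F − S)/S ÷ T = (0.007955003 − 0.007945)/0.007945/(50/365) = 0.009191 → 0.92%.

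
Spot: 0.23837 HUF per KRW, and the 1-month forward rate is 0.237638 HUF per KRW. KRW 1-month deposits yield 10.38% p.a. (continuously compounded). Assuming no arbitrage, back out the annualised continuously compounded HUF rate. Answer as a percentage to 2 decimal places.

T = 1/12 years.
CIP gives F = S · g_HUF/g_KRW, so g_HUF/g_KRW = 0.237638/0.23837 = 0.9969291.
KRW growth factor: e^(0.1038×1/12) = 1.0086875.
Hence g_HUF = 1.0055899.
r = ln(1.0055899)/(1/12) = 0.066892 → 6.69%.

6.69%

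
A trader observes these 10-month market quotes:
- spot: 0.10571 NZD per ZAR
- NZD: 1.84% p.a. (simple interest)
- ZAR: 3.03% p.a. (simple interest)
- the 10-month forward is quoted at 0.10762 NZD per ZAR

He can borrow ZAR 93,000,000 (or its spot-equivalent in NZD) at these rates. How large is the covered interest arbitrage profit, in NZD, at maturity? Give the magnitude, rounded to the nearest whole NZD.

T = 10/12 years.
Keep in ZAR, deliver into the forward: 93,000,000·1.025250·0.10762 = NZD 10,261,378.67.
Swap to NZD now, deposit: 93,000,000·0.10571·1.0153333333 = NZD 9,981,772.46.
The quoted forward overvalues ZAR, so borrow NZD, buy ZAR at spot, deposit the ZAR at 3.03%, and sell the proceeds forward at 0.10762.
Profit = 10,261,378.67 − 9,981,772.46 = NZD 279,606.

NZD 279,606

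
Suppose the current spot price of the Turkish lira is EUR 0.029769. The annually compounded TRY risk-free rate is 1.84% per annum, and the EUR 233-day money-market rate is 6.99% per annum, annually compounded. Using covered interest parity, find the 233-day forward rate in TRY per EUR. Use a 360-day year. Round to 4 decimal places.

T = 233/360 years.
EUR growth factor: (1 + 0.0699)^(233/360) = 1.04469992.
Growth of 1 TRY over T: (1 + 0.0184)^(233/360) = 1.01187056.
CIP: F = S · (grow EUR)/(grow TRY) = 0.029769 × 1.04469992/1.01187056 = 0.030734832 EUR per TRY.
Quoted the other way: 1/0.030734832 = 32.5364 TRY per EUR.

32.5364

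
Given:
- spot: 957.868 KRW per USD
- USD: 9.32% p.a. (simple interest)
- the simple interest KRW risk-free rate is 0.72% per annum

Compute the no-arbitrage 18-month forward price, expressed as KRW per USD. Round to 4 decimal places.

849.4587

T = 18/12 years.
KRW growth factor: 1 + 0.0072×18/12 = 1.010800.
USD accumulates by 1 + 0.0932×18/12 = 1.139800.
So F = 957.868 × 1.010800 / 1.139800 = 849.458655 (KRW/USD).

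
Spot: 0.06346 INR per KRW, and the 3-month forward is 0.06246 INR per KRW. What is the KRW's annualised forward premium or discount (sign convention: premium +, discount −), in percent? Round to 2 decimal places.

T = 3/12 years.
KRW trades forward at -1.57580% vs spot over the period.
×(1/T) gives -6.30% p.a.

-6.30%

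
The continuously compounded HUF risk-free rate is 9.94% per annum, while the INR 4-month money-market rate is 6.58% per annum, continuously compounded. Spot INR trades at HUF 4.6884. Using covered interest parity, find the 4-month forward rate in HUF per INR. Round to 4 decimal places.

T = 4/12 years.
Growth of 1 HUF over T: e^(0.0994×4/12) = 1.0336884.
INR growth factor: e^(0.0658×4/12) = 1.0221756.
CIP: F = S · (grow HUF)/(grow INR) = 4.6884 × 1.0336884/1.0221756 = 4.741206 HUF per INR.

4.7412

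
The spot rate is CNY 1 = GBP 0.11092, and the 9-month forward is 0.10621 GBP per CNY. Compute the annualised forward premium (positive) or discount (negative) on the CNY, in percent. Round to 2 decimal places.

-5.66%

T = 9/12 years.
CNY trades forward at -4.24630% vs spot over the period.
Annualise by dividing by T: -0.0424630 / (9/12) = -0.056617 → -5.66%.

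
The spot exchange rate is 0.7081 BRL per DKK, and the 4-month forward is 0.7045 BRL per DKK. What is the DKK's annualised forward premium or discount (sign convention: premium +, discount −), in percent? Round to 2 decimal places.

-1.53%

T = 4/12 years.
Period premium: (0.7045 − 0.7081)/0.7081 = -0.0050840.
Annualise by dividing by T: -0.0050840 / (4/12) = -0.015252 → -1.53%.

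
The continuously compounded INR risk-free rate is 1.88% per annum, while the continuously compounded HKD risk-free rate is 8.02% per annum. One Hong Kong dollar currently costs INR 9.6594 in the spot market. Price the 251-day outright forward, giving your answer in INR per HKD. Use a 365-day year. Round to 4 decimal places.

9.2600

T = 251/365 years.
Growth of 1 INR over T: e^(0.0188×251/365) = 1.0130121.
HKD growth factor: e^(0.0802×251/365) = 1.0567004.
Forward (INR per HKD) = 9.6594 × 1.0130121 / 1.0567004 = 9.260041.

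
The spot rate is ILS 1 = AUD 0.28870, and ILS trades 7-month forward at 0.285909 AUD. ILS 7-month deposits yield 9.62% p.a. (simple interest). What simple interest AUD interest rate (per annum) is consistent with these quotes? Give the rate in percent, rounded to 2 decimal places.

7.87%

T = 7/12 years.
F/S = 0.285909/0.2887 = 0.9903325 = (growth of AUD) / (growth of ILS).
ILS growth factor: 1 + 0.0962×7/12 = 1.0561167.
So the AUD growth factor = 1.0459067.
r = (1.0459067 − 1)/(7/12) = 0.078697 → 7.87%.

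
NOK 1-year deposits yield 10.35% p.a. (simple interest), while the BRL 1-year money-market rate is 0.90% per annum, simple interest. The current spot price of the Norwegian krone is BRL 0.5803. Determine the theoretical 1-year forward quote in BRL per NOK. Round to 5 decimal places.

0.53061

T = 1 year.
BRL accumulates by 1 + 0.0090×1 = 1.009000.
NOK growth factor: 1 + 0.1035×1 = 1.103500.
So F = 0.5803 × 1.009000 / 1.103500 = 0.5306051 (BRL/NOK).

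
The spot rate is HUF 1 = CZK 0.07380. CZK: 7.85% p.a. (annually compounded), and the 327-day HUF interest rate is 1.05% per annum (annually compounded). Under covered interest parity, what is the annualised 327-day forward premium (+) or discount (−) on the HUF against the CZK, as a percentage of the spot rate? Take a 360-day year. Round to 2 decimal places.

+6.71%

T = 327/360 years.
CIP forward (CZK per HUF) = 0.0738 × 1.0710547/1.0095329 = 0.07829744.
(F − S)/S ÷ T = (0.07829744 − 0.0738)/0.0738/(327/360) = 0.067091 → 6.71%.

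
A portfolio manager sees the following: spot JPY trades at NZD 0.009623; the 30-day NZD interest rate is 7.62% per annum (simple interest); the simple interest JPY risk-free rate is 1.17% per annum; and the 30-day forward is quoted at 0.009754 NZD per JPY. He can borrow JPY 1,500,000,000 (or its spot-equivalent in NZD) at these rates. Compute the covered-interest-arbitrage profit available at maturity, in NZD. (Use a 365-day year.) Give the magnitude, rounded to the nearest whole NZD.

T = 30/365 years.
Route A — deposit JPY, sell forward: 1,500,000,000 × 1.0009616438 × 0.009754 = NZD 14,645,069.81.
Route B — convert at spot, deposit NZD: 1,500,000,000 × 0.009623 × 1.0062630137 = NZD 14,524,903.47.
The quoted forward overvalues JPY, so borrow NZD, buy JPY at spot, deposit the JPY at 1.17%, and sell the proceeds forward at 0.009754.
Arbitrage profit = |14,645,069.81 − 14,524,903.47| = NZD 120,166.

NZD 120,166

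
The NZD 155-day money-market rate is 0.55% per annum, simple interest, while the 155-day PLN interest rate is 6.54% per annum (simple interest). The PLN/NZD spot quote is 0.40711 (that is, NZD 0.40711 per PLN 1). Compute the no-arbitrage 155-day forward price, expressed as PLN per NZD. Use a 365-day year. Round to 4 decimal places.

T = 155/365 years.
NZD accumulates by 1 + 0.0055×155/365 = 1.0023356.
PLN growth factor: 1 + 0.0654×155/365 = 1.0277726.
CIP: F = S · (grow NZD)/(grow PLN) = 0.40711 × 1.0023356/1.0277726 = 0.3970342 NZD per PLN.
Invert for PLN per NZD: 1 / 0.3970342 = 2.5187.

2.5187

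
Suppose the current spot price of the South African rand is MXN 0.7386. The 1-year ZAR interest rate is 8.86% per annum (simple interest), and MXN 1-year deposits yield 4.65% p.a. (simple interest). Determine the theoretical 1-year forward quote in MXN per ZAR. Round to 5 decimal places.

0.71004

T = 1 year.
MXN accumulates by 1 + 0.0465×1 = 1.046500.
Growth of 1 ZAR over T: 1 + 0.0886×1 = 1.088600.
CIP: F = S · (grow MXN)/(grow ZAR) = 0.7386 × 1.046500/1.088600 = 0.7100357 MXN per ZAR.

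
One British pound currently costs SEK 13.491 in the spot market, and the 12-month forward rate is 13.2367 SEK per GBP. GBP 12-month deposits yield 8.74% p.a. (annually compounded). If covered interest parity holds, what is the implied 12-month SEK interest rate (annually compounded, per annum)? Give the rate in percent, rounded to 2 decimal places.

6.69%

T = 1 year.
CIP gives F = S · g_SEK/g_GBP, so g_SEK/g_GBP = 13.2367/13.491 = 0.9811504.
GBP growth factor: (1 + 0.0874)^1 = 1.087400.
So the SEK growth factor = 1.0669029.
Annualise: 1.0669029^(1/1) − 1 = 0.066903 = 6.69%.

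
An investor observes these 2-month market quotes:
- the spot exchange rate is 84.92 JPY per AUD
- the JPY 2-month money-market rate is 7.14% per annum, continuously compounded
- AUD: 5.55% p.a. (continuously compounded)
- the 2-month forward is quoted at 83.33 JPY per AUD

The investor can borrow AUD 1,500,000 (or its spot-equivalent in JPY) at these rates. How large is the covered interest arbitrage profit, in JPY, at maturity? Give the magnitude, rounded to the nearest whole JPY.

T = 2/12 years.
Route A — deposit AUD, sell forward: 1,500,000 × 1.00929291346 × 83.33 = JPY 126,156,567.72.
Route B — convert at spot, deposit JPY: 1,500,000 × 84.92 × 1.0119710867 = JPY 128,904,877.02.
The quoted forward undervalues AUD, so borrow AUD, convert to JPY at spot, deposit the JPY at 7.14%, and buy AUD forward at 83.33 to cover the loan.
The gap between the two covered legs is JPY 2,748,309.

JPY 2,748,309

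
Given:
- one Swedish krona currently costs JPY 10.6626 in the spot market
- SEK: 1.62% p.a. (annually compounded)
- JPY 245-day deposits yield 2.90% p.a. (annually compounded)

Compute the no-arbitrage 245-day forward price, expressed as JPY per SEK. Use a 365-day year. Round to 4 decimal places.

T = 245/365 years.
JPY growth factor: (1 + 0.0290)^(245/365) = 1.01937413.
Growth of 1 SEK over T: (1 + 0.0162)^(245/365) = 1.01084522.
CIP: F = S · (grow JPY)/(grow SEK) = 10.6626 × 1.01937413/1.01084522 = 10.752565 JPY per SEK.

10.7526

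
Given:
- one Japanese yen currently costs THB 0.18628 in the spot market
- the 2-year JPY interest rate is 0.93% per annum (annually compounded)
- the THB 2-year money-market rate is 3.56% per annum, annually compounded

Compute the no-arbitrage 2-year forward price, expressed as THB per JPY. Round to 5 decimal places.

0.19611

T = 2 years.
Growth of 1 THB over T: (1 + 0.0356)^2 = 1.0724674.
JPY growth factor: (1 + 0.0093)^2 = 1.0186865.
So F = 0.18628 × 1.0724674 / 1.0186865 = 0.1961145 (THB/JPY).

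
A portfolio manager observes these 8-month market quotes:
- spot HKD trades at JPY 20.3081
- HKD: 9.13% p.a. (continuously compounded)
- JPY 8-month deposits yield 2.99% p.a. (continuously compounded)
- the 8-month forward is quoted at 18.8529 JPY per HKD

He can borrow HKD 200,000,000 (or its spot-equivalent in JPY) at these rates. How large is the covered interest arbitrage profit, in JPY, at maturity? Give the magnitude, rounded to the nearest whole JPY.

JPY 136,182,874

T = 8/12 years.
Keep in HKD, deliver into the forward: 200,000,000·1.06275720378·18.8529 = JPY 4,007,211,057.43.
Swap to JPY now, deposit: 200,000,000·20.3081·1.020133328871 = JPY 4,143,393,931.21.
The quoted forward undervalues HKD, so borrow HKD, convert to JPY at spot, deposit the JPY at 2.99%, and buy HKD forward at 18.8529 to cover the loan.
Profit = 4,143,393,931.21 − 4,007,211,057.43 = JPY 136,182,874.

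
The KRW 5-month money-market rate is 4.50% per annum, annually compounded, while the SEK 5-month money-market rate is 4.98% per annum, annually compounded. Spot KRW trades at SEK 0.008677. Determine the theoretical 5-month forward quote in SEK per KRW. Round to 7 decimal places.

0.0086936

T = 5/12 years.
Growth of 1 SEK over T: (1 + 0.0498)^(5/12) = 1.0204563.
Growth of 1 KRW over T: (1 + 0.0450)^(5/12) = 1.0185096.
Forward (SEK per KRW) = 0.008677 × 1.0204563 / 1.0185096 = 0.008693585.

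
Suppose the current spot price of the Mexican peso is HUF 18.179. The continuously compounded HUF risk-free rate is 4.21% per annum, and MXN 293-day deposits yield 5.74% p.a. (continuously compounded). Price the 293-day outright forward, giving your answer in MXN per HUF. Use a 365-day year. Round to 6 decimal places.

T = 293/365 years.
HUF growth factor: e^(0.0421×293/365) = 1.0343729.
MXN growth factor: e^(0.0574×293/365) = 1.0471553.
Forward (HUF per MXN) = 18.179 × 1.0343729 / 1.0471553 = 17.95709.
Quoted the other way: 1/17.95709 = 0.055688 MXN per HUF.

0.055688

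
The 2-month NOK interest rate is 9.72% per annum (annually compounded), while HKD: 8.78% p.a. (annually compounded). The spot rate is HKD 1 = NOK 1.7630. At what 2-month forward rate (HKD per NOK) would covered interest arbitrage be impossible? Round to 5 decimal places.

0.56640

T = 2/12 years.
NOK growth factor: (1 + 0.0972)^(2/12) = 1.0155804.
HKD accumulates by (1 + 0.0878)^(2/12) = 1.014125.
Forward (NOK per HKD) = 1.763 × 1.0155804 / 1.014125 = 1.765530.
Quoted the other way: 1/1.765530 = 0.56640 HKD per NOK.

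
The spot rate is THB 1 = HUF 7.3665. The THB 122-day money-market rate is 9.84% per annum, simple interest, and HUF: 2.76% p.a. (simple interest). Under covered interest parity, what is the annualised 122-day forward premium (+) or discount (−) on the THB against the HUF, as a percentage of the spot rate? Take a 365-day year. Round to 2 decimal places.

T = 122/365 years.
F = S · g_HUF/g_THB = 7.3665 × 1.0092252/1.0328899 = 7.1977250.
Annualised premium = (F − S)/S × (1/T) = (7.1977250 − 7.3665)/7.3665 ÷ (122/365) = -6.85%.

-6.85%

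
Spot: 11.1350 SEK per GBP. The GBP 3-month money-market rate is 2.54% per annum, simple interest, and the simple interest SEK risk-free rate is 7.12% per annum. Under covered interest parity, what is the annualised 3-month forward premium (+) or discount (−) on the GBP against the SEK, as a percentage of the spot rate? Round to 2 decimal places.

+4.55%

T = 3/12 years.
CIP forward (SEK per GBP) = 11.135 × 1.017800/1.006350 = 11.2616913.
(F − S)/S ÷ T = (11.2616913 − 11.135)/11.135/(3/12) = 0.045511 → 4.55%.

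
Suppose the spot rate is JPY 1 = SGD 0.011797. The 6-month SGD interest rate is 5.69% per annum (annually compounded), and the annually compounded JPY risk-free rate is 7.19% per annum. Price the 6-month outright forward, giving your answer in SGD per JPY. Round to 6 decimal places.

0.011714

T = 6/12 years.
SGD growth factor: (1 + 0.0569)^(6/12) = 1.0280564.
JPY accumulates by (1 + 0.0719)^(6/12) = 1.035326.
So F = 0.011797 × 1.0280564 / 1.035326 = 0.01171417 (SGD/JPY).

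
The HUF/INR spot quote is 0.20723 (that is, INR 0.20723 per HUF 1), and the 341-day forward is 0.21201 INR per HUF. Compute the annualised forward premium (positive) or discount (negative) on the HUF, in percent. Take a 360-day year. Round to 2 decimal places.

+2.44%

T = 341/360 years.
Period premium: (0.21201 − 0.20723)/0.20723 = 0.0230662.
Annualise by dividing by T: 0.0230662 / (341/360) = 0.024351 → 2.44%.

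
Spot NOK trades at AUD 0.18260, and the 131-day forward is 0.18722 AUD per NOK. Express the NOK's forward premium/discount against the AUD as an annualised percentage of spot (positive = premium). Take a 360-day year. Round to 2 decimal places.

T = 131/360 years.
Period premium: (0.18722 − 0.1826)/0.1826 = 0.0253012.
Annualise by dividing by T: 0.0253012 / (131/360) = 0.069530 → 6.95%.

+6.95%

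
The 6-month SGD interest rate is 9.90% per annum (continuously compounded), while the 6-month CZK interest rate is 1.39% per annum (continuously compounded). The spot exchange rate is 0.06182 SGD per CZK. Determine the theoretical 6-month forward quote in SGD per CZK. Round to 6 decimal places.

T = 6/12 years.
SGD growth factor: e^(0.0990×6/12) = 1.0507456.
Growth of 1 CZK over T: e^(0.0139×6/12) = 1.0069742.
So F = 0.06182 × 1.0507456 / 1.0069742 = 0.06450721 (SGD/CZK).

0.064507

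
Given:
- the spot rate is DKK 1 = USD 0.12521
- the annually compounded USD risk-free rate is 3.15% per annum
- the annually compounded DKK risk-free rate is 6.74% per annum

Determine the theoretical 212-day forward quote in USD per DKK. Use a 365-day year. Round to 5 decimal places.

T = 212/365 years.
Growth of 1 USD over T: (1 + 0.0315)^(212/365) = 1.0181769.
DKK accumulates by (1 + 0.0674)^(212/365) = 1.0386113.
Forward (USD per DKK) = 0.12521 × 1.0181769 / 1.0386113 = 0.1227465.

0.12275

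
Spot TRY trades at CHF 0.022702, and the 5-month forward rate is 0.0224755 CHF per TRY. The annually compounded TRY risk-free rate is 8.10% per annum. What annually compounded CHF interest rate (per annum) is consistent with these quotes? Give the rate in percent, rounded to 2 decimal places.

T = 5/12 years.
By CIP, F/S equals the CHF-to-TRY growth ratio: 0.0224755/0.022702 = 0.9900229.
The TRY side grows by (1 + 0.0810)^(5/12) = 1.0329851.
Hence g_CHF = 1.0226789.
r = 1.0226789^(12/5) − 1 = 0.055296 → 5.53%.

5.53%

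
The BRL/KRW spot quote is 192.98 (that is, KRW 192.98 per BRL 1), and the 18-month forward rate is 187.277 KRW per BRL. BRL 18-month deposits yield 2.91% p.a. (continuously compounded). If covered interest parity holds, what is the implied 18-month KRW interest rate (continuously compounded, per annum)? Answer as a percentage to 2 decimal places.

0.91%

T = 18/12 years.
By CIP, F/S equals the KRW-to-BRL growth ratio: 187.277/192.98 = 0.9704477.
The BRL side grows by e^(0.0291×18/12) = 1.0446167.
That pins the KRW growth at 1.0137459.
r = ln(1.0137459)/(18/12) = 0.009102 → 0.91%.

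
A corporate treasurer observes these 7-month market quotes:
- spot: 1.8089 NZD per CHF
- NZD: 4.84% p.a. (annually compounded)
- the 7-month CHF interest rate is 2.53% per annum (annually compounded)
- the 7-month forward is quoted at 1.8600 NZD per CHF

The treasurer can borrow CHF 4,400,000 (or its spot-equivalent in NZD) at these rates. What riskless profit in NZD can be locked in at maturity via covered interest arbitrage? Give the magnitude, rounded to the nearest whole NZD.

NZD 122,495

T = 7/12 years.
Invest the CHF and cover forward: 4,400,000 × 1.01468146 × 1.8600 = NZD 8,304,153.07.
Convert at spot and invest in NZD: 4,400,000 × 1.8089 × 1.02795497 = NZD 8,181,658.08.
The quoted forward overvalues CHF, so borrow NZD, buy CHF at spot, deposit the CHF at 2.53%, and sell the proceeds forward at 1.8600.
Arbitrage profit = |8,304,153.07 − 8,181,658.08| = NZD 122,495.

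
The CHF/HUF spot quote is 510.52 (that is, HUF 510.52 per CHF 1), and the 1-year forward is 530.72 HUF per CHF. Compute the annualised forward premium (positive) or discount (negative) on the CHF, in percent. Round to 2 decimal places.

T = 1 year.
(F − S)/S = (530.72 − 510.52)/510.52 = 0.0395675.
×(1/T) gives 3.96% p.a.

+3.96%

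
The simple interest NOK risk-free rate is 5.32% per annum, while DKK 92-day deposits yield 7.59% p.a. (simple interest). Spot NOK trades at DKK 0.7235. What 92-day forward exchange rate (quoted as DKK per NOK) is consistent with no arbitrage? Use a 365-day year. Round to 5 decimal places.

T = 92/365 years.
DKK growth factor: 1 + 0.0759×92/365 = 1.019131.
NOK growth factor: 1 + 0.0532×92/365 = 1.0134093.
So F = 0.7235 × 1.019131 / 1.0134093 = 0.7275849 (DKK/NOK).

0.72758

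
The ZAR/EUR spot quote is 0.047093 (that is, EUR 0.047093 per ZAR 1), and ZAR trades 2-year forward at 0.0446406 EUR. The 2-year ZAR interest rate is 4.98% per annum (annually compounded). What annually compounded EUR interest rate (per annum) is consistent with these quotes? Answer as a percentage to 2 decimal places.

2.21%

T = 2 years.
F/S = 0.0446406/0.047093 = 0.9479243 = (growth of EUR) / (growth of ZAR).
ZAR growth factor: (1 + 0.0498)^2 = 1.102080.
So the EUR growth factor = 1.0446884.
Annualise: 1.0446884^(1/2) − 1 = 0.022100 = 2.21%.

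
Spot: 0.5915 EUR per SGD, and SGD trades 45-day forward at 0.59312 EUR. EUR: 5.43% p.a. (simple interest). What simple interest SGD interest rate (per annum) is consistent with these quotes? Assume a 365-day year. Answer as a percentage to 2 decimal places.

3.20%

T = 45/365 years.
F/S = 0.59312/0.5915 = 1.0027388 = (growth of EUR) / (growth of SGD).
EUR growth factor: 1 + 0.0543×45/365 = 1.0066945.
That pins the SGD growth at 1.0039449.
(1.0039449 − 1)/T = 0.031998, i.e. 3.20%.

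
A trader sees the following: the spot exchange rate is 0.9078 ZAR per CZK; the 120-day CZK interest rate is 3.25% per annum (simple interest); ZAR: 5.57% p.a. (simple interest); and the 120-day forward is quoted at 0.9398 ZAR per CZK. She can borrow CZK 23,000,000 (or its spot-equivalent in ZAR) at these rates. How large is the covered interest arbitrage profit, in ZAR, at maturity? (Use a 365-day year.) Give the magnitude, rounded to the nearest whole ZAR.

ZAR 584,609

T = 120/365 years.
Keep in CZK, deliver into the forward: 23,000,000·1.0106849315·0.9398 = ZAR 21,846,359.07.
Swap to ZAR now, deposit: 23,000,000·0.9078·1.0183123288 = ZAR 21,261,750.44.
The quoted forward overvalues CZK, so borrow ZAR, buy CZK at spot, deposit the CZK at 3.25%, and sell the proceeds forward at 0.9398.
The gap between the two covered legs is ZAR 584,609.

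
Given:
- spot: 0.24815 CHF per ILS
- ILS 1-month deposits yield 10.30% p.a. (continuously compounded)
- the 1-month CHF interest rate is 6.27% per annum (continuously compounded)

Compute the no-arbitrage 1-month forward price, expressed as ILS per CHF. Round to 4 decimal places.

T = 1/12 years.
Growth of 1 CHF over T: e^(0.0627×1/12) = 1.0052387.
ILS accumulates by e^(0.1030×1/12) = 1.0086203.
CIP: F = S · (grow CHF)/(grow ILS) = 0.24815 × 1.0052387/1.0086203 = 0.2473180 CHF per ILS.
Quoted the other way: 1/0.2473180 = 4.0434 ILS per CHF.

4.0434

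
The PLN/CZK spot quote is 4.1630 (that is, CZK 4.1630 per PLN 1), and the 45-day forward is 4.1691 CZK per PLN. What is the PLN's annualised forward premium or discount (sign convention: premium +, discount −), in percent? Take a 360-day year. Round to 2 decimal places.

T = 45/360 years.
PLN trades forward at +0.14653% vs spot over the period.
Per annum: 0.0014653 / (45/360) = 0.011722 = 1.17%.

+1.17%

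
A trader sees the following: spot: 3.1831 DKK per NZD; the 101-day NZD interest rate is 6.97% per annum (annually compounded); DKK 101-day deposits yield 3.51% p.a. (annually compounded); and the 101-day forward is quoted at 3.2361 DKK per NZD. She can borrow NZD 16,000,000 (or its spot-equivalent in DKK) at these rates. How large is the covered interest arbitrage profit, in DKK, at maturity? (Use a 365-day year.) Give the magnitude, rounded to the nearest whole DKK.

T = 101/365 years.
Route A — deposit NZD, sell forward: 16,000,000 × 1.0188192802 × 3.2361 = DKK 52,752,017.16.
Route B — convert at spot, deposit DKK: 16,000,000 × 3.1831 × 1.0095917418 = DKK 51,418,103.57.
The quoted forward overvalues NZD, so borrow DKK, buy NZD at spot, deposit the NZD at 6.97%, and sell the proceeds forward at 3.2361.
Arbitrage profit = |52,752,017.16 − 51,418,103.57| = DKK 1,333,914.

DKK 1,333,914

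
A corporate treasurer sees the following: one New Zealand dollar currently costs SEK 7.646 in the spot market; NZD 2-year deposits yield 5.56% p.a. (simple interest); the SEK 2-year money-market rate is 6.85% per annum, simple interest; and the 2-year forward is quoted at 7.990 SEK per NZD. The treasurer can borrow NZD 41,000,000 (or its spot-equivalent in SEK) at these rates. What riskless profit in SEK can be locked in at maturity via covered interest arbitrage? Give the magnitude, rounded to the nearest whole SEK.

T = 2 years.
Keep in NZD, deliver into the forward: 41,000,000·1.111200·7.990 = SEK 364,018,008.00.
Swap to SEK now, deposit: 41,000,000·7.646·1.137000 = SEK 356,433,582.00.
The quoted forward overvalues NZD, so borrow SEK, buy NZD at spot, deposit the NZD at 5.56%, and sell the proceeds forward at 7.990.
The gap between the two covered legs is SEK 7,584,426.

SEK 7,584,426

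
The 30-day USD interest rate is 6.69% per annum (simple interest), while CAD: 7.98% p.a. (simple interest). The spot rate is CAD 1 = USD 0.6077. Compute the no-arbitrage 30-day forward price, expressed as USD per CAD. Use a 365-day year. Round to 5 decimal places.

T = 30/365 years.
USD growth factor: 1 + 0.0669×30/365 = 1.0054986.
CAD growth factor: 1 + 0.0798×30/365 = 1.0065589.
CIP: F = S · (grow USD)/(grow CAD) = 0.6077 × 1.0054986/1.0065589 = 0.6070599 USD per CAD.

0.60706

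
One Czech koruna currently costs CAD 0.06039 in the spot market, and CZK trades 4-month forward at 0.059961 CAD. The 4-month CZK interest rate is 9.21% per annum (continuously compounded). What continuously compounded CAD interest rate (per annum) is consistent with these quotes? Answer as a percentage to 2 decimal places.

T = 4/12 years.
F/S = 0.059961/0.06039 = 0.9928962 = (growth of CAD) / (growth of CZK).
The CZK side grows by e^(0.0921×4/12) = 1.0311761.
So the CAD growth factor = 1.0238508.
Take logs: ln 1.0238508 / (4/12) = 0.070712, so 7.07%.

7.07%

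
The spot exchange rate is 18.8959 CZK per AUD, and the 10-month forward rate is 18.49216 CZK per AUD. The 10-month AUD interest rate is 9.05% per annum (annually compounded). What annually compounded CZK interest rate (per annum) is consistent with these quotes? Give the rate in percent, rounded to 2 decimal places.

T = 10/12 years.
By CIP, F/S equals the CZK-to-AUD growth ratio: 18.49216/18.8959 = 0.9786335.
The AUD side grows by (1 + 0.0905)^(10/12) = 1.074867.
Hence g_CZK = 1.0519009.
r = 1.0519009^(12/10) − 1 = 0.062600 → 6.26%.

6.26%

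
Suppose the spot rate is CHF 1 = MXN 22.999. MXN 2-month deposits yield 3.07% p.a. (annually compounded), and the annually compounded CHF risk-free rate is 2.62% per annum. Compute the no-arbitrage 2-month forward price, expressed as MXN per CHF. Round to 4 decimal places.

T = 2/12 years.
Growth of 1 MXN over T: (1 + 0.0307)^(2/12) = 1.00505242.
Growth of 1 CHF over T: (1 + 0.0262)^(2/12) = 1.00431975.
Forward (MXN per CHF) = 22.999 × 1.00505242 / 1.00431975 = 23.015778.

23.0158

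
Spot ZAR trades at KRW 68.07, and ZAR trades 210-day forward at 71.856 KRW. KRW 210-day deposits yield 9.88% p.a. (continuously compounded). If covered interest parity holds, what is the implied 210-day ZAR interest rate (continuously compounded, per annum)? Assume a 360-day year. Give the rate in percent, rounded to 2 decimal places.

0.60%

T = 210/360 years.
CIP gives F = S · g_KRW/g_ZAR, so g_KRW/g_ZAR = 71.856/68.07 = 1.0556192.
KRW growth factor: e^(0.0988×210/360) = 1.0593265.
That pins the ZAR growth at 1.003512.
Take logs: ln 1.003512 / (210/360) = 0.006010, so 0.60%.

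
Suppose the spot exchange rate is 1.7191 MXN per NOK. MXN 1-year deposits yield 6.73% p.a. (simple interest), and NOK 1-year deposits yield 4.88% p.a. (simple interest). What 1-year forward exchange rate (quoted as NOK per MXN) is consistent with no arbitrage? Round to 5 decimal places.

0.57162

T = 1 year.
MXN growth factor: 1 + 0.0673×1 = 1.067300.
NOK growth factor: 1 + 0.0488×1 = 1.048800.
So F = 1.7191 × 1.067300 / 1.048800 = 1.749424 (MXN/NOK).
Invert for NOK per MXN: 1 / 1.749424 = 0.57162.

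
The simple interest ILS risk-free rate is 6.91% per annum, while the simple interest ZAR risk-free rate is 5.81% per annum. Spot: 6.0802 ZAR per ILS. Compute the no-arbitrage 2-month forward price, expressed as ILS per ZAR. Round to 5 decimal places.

T = 2/12 years.
ZAR accumulates by 1 + 0.0581×2/12 = 1.0096833.
Growth of 1 ILS over T: 1 + 0.0691×2/12 = 1.0115167.
Forward (ZAR per ILS) = 6.0802 × 1.0096833 / 1.0115167 = 6.069179.
Invert for ILS per ZAR: 1 / 6.069179 = 0.16477.

0.16477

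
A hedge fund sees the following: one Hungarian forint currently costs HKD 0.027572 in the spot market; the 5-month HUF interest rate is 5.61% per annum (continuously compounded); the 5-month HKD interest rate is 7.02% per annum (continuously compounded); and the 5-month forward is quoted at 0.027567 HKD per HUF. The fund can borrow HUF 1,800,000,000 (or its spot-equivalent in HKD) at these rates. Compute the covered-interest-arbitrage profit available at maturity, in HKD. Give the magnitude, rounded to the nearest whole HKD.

T = 5/12 years.
Route A — deposit HUF, sell forward: 1,800,000,000 × 1.0236503365 × 0.027567 = HKD 50,794,143.89.
Route B — convert at spot, deposit HKD: 1,800,000,000 × 0.027572 × 1.0296819828 = HKD 51,102,704.93.
The quoted forward undervalues HUF, so borrow HUF, convert to HKD at spot, deposit the HKD at 7.02%, and buy HUF forward at 0.027567 to cover the loan.
The gap between the two covered legs is HKD 308,561.

HKD 308,561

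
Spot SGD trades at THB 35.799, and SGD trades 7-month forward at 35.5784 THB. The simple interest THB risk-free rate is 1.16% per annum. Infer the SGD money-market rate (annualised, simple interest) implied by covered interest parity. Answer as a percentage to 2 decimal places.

T = 7/12 years.
CIP gives F = S · g_THB/g_SGD, so g_THB/g_SGD = 35.5784/35.799 = 0.9938378.
THB growth factor: 1 + 0.0116×7/12 = 1.0067667.
Hence g_SGD = 1.0130091.
r = (1.0130091 − 1)/(7/12) = 0.022301 → 2.23%.

2.23%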